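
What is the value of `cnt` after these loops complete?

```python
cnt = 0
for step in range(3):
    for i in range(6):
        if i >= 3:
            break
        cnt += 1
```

Inner breaks at 3, outer runs 3 times
`cnt` takes the values: 0 → 1 → 2 → 3 → 4 → 5 → 6 → 7 → 8 → 9

Answer: 9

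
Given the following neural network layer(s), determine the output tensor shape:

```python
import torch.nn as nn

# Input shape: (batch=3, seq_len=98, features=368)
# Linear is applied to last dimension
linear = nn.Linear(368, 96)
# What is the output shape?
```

Input: (3, 98, 368) -> Output: (3, 98, 96)

Answer: (3, 98, 96)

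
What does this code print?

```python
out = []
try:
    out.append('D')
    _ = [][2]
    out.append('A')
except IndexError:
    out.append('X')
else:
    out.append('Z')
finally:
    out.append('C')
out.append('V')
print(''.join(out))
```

Execution trace: 'D' (try body) → 'X' (except IndexError) → 'C' (finally) → 'V' (after the try/except). Output: DXCV

Answer: DXCV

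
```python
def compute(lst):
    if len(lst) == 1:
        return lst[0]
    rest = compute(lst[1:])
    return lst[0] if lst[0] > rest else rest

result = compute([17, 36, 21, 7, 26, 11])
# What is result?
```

Recursive max over [17, 36, 21, 7, 26, 11] = 36

Answer: 36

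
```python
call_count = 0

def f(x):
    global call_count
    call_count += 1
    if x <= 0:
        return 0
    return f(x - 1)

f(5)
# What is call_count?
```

Linear recursion stepping by 1: 6 calls from x=5 down to ≤0.

Answer: 6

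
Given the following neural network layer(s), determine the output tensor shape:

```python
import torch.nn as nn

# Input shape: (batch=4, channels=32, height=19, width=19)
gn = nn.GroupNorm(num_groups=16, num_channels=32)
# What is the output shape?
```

Input: (4, 32, 19, 19) -> Output: (4, 32, 19, 19)

Answer: (4, 32, 19, 19)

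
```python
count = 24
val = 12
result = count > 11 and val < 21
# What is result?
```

Trace:
`count = 24` → count = 24
`val = 12` → val = 12
`result = count > 11 and val < 21` → result = True
So result = True

Answer: True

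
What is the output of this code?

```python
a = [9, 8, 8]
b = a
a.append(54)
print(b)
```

Key concept: basic list aliasing.
Step by step:
`a = [9, 8, 8]` → a = [9, 8, 8]
`b = a` → b = [9, 8, 8] (same object as a)
`a.append(54)` → a = [9, 8, 8, 54] (same object as b); b = [9, 8, 8, 54] (same object as a)
`print(b)` → prints [9, 8, 8, 54]

Answer: [9, 8, 8, 54]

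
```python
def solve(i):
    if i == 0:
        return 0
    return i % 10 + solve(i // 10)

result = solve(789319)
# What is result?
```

Sum of digits of 789319: 9 + 1 + 3 + 9 + 8 + 7 = 37

Answer: 37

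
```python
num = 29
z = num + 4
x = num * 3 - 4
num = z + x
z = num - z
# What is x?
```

Trace:
`num = 29` → num = 29
`z = num + 4` → z = 33
`x = num * 3 - 4` → x = 83
`num = z + x` → num = 116
`z = num - z` → z = 83
So x = 83

Answer: 83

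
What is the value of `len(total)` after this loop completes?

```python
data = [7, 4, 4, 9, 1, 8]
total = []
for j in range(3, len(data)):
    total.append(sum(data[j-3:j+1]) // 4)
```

Number of 4-element averages
`total` takes the values: [] → [6] → [6, 4] → [6, 4, 5]
So `len(total)` = 3

Answer: 3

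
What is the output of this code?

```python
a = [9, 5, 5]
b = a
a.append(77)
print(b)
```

Key concept: basic list aliasing.
Step by step:
`a = [9, 5, 5]` → a = [9, 5, 5]
`b = a` → b = [9, 5, 5] (same object as a)
`a.append(77)` → a = [9, 5, 5, 77] (same object as b); b = [9, 5, 5, 77] (same object as a)
`print(b)` → prints [9, 5, 5, 77]

Answer: [9, 5, 5, 77]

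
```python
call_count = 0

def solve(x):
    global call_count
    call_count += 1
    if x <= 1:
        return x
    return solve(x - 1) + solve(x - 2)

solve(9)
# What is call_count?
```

Calls(x) = 1 + Calls(x-1) + Calls(x-2); Calls(0)=Calls(1)=1. For x=9 this gives 109.

Answer: 109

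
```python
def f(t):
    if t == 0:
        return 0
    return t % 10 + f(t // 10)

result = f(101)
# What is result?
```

Sum of digits of 101: 1 + 0 + 1 = 2

Answer: 2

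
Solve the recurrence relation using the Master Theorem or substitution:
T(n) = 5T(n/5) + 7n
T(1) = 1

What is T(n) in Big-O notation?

By Master Theorem: a=5, b=5, f(n)=7n. Since log_5(5) = 1 and f(n) = Θ(n^1), Case 2 applies. T(n) = O(n log n).

Answer: O(n log n)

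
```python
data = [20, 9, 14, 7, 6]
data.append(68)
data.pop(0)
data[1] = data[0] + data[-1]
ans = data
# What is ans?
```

Trace:
`data = [20, 9, 14, 7, 6]` → data = [20, 9, 14, 7, 6]
`data.append(68)` → data = [20, 9, 14, 7, 6, 68]
`data.pop(0)` → data = [9, 14, 7, 6, 68]
`data[1] = data[0] + data[-1]` → data = [9, 77, 7, 6, 68]
`ans = data` → ans = [9, 77, 7, 6, 68]
So ans = [9, 77, 7, 6, 68]

Answer: [9, 77, 7, 6, 68]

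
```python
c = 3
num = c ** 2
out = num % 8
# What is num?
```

Trace:
`c = 3` → c = 3
`num = c ** 2` → num = 9
`out = num % 8` → out = 1
So num = 9

Answer: 9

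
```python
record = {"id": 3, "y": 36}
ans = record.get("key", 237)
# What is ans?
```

Trace:
`record = {"id": 3, "y": 36}` → record = {'id': 3, 'y': 36}
`ans = record.get("key", 237)` → ans = 237
So ans = 237

Answer: 237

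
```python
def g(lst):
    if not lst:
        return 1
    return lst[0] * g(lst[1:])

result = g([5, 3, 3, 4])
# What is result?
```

Product over [5, 3, 3, 4] = 5 * 3 * 3 * 4 = 180

Answer: 180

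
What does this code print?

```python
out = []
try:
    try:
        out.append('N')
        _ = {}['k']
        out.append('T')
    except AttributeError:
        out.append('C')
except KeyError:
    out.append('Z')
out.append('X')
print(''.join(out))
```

Execution trace: 'N' (try body) → 'Z' (outer except KeyError) → 'X' (after the try/except). Output: NZX

Answer: NZX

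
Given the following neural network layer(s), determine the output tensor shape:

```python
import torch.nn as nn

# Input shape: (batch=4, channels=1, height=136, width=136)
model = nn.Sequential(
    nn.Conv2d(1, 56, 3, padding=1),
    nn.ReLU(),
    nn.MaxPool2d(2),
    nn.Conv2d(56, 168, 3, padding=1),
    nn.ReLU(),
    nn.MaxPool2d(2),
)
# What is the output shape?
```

Input: (4, 1, 136, 136) -> after first Conv2d: (4, 56, 136, 136) -> after first MaxPool2d: (4, 56, 68, 68) -> after second Conv2d: (4, 168, 68, 68) -> Output: (4, 168, 34, 34)

Answer: (4, 168, 34, 34)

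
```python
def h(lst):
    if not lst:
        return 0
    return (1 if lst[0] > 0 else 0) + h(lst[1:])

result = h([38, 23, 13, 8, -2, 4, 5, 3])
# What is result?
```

Count of positive elements in [38, 23, 13, 8, -2, 4, 5, 3] = 7

Answer: 7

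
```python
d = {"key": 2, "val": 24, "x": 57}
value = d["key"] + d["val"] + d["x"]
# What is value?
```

Trace:
`d = {"key": 2, "val": 24, "x": 57}` → d = {'key': 2, 'val': 24, 'x': 57}
`value = d["key"] + d["val"] + d["x"]` → value = 83
So value = 83

Answer: 83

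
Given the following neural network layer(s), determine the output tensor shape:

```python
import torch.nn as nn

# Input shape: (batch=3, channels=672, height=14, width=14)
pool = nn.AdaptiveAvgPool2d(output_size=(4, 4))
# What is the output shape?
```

Input: (3, 672, 14, 14) -> Output: (3, 672, 4, 4)

Answer: (3, 672, 4, 4)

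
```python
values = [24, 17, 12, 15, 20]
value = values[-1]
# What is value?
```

Trace:
`values = [24, 17, 12, 15, 20]` → values = [24, 17, 12, 15, 20]
`value = values[-1]` → value = 20
So value = 20

Answer: 20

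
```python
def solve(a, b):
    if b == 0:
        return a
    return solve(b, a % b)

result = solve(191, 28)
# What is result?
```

solve(191, 28) -> solve(28, 23) -> solve(23, 5) -> solve(5, 3) -> solve(3, 2) -> solve(2, 1) -> solve(1, 0) -> 1

Answer: 1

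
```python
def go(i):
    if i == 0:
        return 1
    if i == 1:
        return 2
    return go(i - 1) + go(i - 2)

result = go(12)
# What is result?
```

Build up from base cases: go(0)=1, go(1)=2, go(2)=3, go(3)=5, go(4)=8, go(5)=13, go(6)=21, ..., go(12)=377

Answer: 377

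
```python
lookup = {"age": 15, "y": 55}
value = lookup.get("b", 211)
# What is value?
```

Trace:
`lookup = {"age": 15, "y": 55}` → lookup = {'age': 15, 'y': 55}
`value = lookup.get("b", 211)` → value = 211
So value = 211

Answer: 211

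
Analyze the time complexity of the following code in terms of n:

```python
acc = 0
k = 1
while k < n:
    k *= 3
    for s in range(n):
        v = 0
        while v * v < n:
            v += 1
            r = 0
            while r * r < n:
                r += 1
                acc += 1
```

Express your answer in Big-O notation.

Each loop level contributes: log n × n × √n × √n. Multiplying the contributions gives O(n^2 log n).

Answer: O(n^2 log n)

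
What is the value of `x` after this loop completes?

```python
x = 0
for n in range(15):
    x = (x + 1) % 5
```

Increment mod 5, 15 times = 0
`x` takes the values: 0 → 1 → 2 → 3 → 4 → 0 → 1 → 2 → 3 → 4 → 0 → 1 → 2 → 3 → 4 → 0

Answer: 0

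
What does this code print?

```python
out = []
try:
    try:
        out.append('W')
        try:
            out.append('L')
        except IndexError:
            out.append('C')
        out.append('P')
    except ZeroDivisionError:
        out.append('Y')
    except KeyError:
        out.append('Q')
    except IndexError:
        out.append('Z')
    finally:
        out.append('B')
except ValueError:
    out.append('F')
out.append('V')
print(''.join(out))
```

Execution trace: 'W' (try body) → 'L' (inner try body, no exception) → 'P' (try body, no exception) → 'B' (finally) → 'V' (after the try/except). Output: WLPBV

Answer: WLPBV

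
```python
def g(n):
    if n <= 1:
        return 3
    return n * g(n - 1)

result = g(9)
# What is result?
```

g(9) = 9 * 8 * 7 * 6 * 5 * 4 * 3 * 2 * 3 = 1088640

Answer: 1088640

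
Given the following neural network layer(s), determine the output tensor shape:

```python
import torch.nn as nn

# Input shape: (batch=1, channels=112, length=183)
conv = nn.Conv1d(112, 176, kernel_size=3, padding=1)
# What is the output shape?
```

Input: (1, 112, 183) -> Output: (1, 176, 183)

Answer: (1, 176, 183)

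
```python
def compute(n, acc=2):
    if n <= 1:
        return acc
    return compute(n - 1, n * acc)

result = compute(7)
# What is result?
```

Accumulator trace (n, acc): (7, 2) -> (6, 14) -> (5, 84) -> (4, 420) -> (3, 1680) -> (2, 5040) -> (1, 10080) -> return 10080

Answer: 10080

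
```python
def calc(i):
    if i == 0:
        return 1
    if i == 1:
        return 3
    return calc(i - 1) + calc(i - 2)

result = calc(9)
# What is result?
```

Build up from base cases: calc(0)=1, calc(1)=3, calc(2)=4, calc(3)=7, calc(4)=11, calc(5)=18, calc(6)=29, ..., calc(9)=123

Answer: 123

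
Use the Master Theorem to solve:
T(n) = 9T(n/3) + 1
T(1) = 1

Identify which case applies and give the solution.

a=9, b=3, f(n)=1. log_3(9) = 2. Since c=0 < 2, Case 1 applies: T(n) = Θ(n^log_b(a)) = O(n^2).

Answer: O(n^2) - Case 1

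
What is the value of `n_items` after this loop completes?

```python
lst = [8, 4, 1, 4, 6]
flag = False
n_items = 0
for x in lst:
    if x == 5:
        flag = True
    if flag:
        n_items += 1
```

Count elements after first 5 in [8, 4, 1, 4, 6]
`n_items` takes the values: 0

Answer: 0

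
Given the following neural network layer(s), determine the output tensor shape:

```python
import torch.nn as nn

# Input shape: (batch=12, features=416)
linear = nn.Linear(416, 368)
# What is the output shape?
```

Input: (12, 416) -> Output: (12, 368)

Answer: (12, 368)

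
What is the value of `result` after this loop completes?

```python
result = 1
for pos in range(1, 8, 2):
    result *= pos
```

Product of 1, 3, 5, ... up to 7
`result` takes the values: 1 → 3 → 15 → 105

Answer: 105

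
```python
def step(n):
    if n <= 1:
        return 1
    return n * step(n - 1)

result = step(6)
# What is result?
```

step(6) = 6 * 5 * 4 * 3 * 2 * 1 = 720

Answer: 720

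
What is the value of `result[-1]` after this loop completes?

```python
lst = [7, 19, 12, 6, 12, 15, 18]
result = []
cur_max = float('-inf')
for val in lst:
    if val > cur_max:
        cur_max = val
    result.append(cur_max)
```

Running max ends at 19
`result` takes the values: [] → [7] → [7, 19] → [7, 19, 19] → [7, 19, 19, 19] → [7, 19, 19, 19, 19] → [7, 19, 19, 19, 19, 19] → [7, 19, 19, 19, 19, 19, 19]
So `result[-1]` = 19

Answer: 19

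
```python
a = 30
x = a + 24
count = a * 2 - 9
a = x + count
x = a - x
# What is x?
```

Trace:
`a = 30` → a = 30
`x = a + 24` → x = 54
`count = a * 2 - 9` → count = 51
`a = x + count` → a = 105
`x = a - x` → x = 51
So x = 51

Answer: 51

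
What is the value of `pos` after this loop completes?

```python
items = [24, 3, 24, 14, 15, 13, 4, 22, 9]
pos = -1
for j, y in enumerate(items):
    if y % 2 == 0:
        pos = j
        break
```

First even number index in [24, 3, 24, 14, 15, 13, 4, 22, 9]
`pos` takes the values: -1 → 0

Answer: 0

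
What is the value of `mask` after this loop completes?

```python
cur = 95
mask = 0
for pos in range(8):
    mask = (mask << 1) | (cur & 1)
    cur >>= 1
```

Reverse lowest 8 bits of 95
`mask` takes the values: 0 → 1 → 3 → 7 → 15 → 31 → 62 → 125 → 250

Answer: 250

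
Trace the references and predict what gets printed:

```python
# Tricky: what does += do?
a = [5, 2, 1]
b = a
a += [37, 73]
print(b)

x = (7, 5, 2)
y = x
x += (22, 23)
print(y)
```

Key concept: += behavior differs for mutable vs immutable.
Step by step:
`a = [5, 2, 1]` → a = [5, 2, 1]
`b = a` → b = [5, 2, 1] (same object as a)
`a += [37, 73]` → a = [5, 2, 1, 37, 73] (same object as b); b = [5, 2, 1, 37, 73] (same object as a)
`print(b)` → prints [5, 2, 1, 37, 73]
`x = (7, 5, 2)` → x = (7, 5, 2)
`y = x` → y = (7, 5, 2)
`x += (22, 23)` → x = (7, 5, 2, 22, 23)
`print(y)` → prints (7, 5, 2)

Answer:
[5, 2, 1, 37, 73]
(7, 5, 2)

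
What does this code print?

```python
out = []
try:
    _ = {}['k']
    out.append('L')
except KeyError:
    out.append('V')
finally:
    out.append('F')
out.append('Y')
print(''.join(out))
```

Execution trace: 'V' (except KeyError) → 'F' (finally) → 'Y' (after the try/except). Output: VFY

Answer: VFY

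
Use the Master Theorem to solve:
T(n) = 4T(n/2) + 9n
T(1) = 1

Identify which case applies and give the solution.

a=4, b=2, f(n)=9n. log_2(4) = 2. Since c=1 < 2, Case 1 applies: T(n) = Θ(n^log_b(a)) = O(n^2).

Answer: O(n^2) - Case 1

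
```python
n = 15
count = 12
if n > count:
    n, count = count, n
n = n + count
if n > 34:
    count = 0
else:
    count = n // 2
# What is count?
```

Trace:
`n = 15` → n = 15
`count = 12` → count = 12
`if n > count: ...` → n > count is True → n = 12; count = 15
`n = n + count` → n = 27
`if n > 34: ...` → n > 34 is False, take else branch → count = 13
So count = 13

Answer: 13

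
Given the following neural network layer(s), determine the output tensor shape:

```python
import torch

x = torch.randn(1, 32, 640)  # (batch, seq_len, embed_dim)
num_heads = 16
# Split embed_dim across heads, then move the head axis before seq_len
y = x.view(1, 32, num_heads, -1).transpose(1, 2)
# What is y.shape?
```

Input: (1, 32, 640) -> head_dim = 640 // 16 = 40; after view: (1, 32, 16, 40) -> after transpose(1, 2): (1, 16, 32, 40) -> Output: (1, 16, 32, 40)

Answer: (1, 16, 32, 40)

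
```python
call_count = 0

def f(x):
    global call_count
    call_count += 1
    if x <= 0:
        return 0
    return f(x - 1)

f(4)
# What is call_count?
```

Linear recursion stepping by 1: 5 calls from x=4 down to ≤0.

Answer: 5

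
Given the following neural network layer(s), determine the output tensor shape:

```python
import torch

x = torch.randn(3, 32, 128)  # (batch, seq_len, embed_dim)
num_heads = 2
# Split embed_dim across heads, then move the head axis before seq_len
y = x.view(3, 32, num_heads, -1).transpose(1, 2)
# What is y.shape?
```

Input: (3, 32, 128) -> head_dim = 128 // 2 = 64; after view: (3, 32, 2, 64) -> after transpose(1, 2): (3, 2, 32, 64) -> Output: (3, 2, 32, 64)

Answer: (3, 2, 32, 64)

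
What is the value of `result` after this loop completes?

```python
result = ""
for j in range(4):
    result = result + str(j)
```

Concatenate digits 0 to 3
`result` takes the values: "" → "0" → "01" → "012" → "0123"

Answer: "0123"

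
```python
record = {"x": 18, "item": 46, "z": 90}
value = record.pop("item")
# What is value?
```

Trace:
`record = {"x": 18, "item": 46, "z": 90}` → record = {'x': 18, 'item': 46, 'z': 90}
`value = record.pop("item")` → record = {'x': 18, 'z': 90}; value = 46
So value = 46

Answer: 46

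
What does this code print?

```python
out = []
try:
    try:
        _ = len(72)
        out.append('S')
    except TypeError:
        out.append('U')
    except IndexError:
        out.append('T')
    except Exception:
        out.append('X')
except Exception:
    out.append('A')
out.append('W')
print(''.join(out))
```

Execution trace: 'U' (inner except TypeError) → 'W' (after the try/except). Output: UW

Answer: UW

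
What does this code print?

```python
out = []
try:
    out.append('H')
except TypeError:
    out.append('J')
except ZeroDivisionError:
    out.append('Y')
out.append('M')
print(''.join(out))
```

Execution trace: 'H' (try body, no exception) → 'M' (after the try/except). Output: HM

Answer: HM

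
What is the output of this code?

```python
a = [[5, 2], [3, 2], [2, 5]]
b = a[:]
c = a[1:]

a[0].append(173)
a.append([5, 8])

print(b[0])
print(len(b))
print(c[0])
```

Key concept: slice with nested mutation.
Step by step:
`a = [[5, 2], [3, 2], [2, 5]]` → a = [[5, 2], [3, 2], [2, 5]]
`b = a[:]` → b = [[5, 2], [3, 2], [2, 5]]
`c = a[1:]` → c = [[3, 2], [2, 5]]
`a[0].append(173)` → a = [[5, 2, 173], [3, 2], [2, 5]]; b = [[5, 2, 173], [3, 2], [2, 5]]
`a.append([5, 8])` → a = [[5, 2, 173], [3, 2], [2, 5], [5, 8]]
`print(b[0])` → prints [5, 2, 173]
`print(len(b))` → prints 3
`print(c[0])` → prints [3, 2]

Answer:
[5, 2, 173]
3
[3, 2]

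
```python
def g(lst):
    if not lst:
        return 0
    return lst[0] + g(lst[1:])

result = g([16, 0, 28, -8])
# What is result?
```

16 + 0 + 28 + (-8) + 0 = 36

Answer: 36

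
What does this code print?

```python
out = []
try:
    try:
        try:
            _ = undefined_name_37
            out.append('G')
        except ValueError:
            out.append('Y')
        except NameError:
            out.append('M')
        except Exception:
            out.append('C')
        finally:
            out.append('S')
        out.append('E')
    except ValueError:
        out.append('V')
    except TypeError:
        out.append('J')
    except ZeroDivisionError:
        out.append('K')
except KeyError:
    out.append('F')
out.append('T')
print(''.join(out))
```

Execution trace: 'M' (inner except NameError) → 'S' (inner finally) → 'E' (try body, no exception) → 'T' (after the try/except). Output: MSET

Answer: MSET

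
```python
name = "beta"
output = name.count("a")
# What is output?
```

Trace:
`name = "beta"` → name = 'beta'
`output = name.count("a")` → output = 1
So output = 1

Answer: 1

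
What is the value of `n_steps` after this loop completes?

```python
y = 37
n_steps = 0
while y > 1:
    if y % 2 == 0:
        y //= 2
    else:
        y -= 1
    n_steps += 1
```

Steps to reduce 37 to 1
`n_steps` takes the values: 0 → 1 → 2 → 3 → 4 → 5 → 6 → 7

Answer: 7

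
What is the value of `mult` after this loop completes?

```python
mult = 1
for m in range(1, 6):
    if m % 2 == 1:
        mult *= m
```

Product of odd numbers 1 to 5
`mult` takes the values: 1 → 3 → 15

Answer: 15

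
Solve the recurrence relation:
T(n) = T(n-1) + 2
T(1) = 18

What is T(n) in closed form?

Unrolling: T(n) = T(1) + 2·(n-1) = 18 + 2(n-1) = 2n + 16.

Answer: T(n) = 2n + 16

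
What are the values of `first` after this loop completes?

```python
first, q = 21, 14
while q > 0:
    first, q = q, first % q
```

GCD of 21 and 14
`first` takes the values: 21 → 14 → 7

Answer: 7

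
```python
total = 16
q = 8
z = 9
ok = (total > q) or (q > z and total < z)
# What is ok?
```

Trace:
`total = 16` → total = 16
`q = 8` → q = 8
`z = 9` → z = 9
`ok = (total > q) or (q > z and total < z)` → ok = True
So ok = True

Answer: True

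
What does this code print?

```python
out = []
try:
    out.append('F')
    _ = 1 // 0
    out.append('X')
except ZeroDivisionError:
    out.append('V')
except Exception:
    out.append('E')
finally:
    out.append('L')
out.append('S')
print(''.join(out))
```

Execution trace: 'F' (try body) → 'V' (except ZeroDivisionError) → 'L' (finally) → 'S' (after the try/except). Output: FVLS

Answer: FVLS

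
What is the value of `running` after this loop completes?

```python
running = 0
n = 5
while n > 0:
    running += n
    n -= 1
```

Sum 5 down to 1
`running` takes the values: 0 → 5 → 9 → 12 → 14 → 15

Answer: 15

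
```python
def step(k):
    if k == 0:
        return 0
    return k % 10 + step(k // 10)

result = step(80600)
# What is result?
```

Sum of digits of 80600: 0 + 0 + 6 + 0 + 8 = 14

Answer: 14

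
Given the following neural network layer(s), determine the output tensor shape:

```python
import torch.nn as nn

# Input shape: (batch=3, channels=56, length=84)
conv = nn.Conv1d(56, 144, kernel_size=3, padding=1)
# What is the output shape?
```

Input: (3, 56, 84) -> Output: (3, 144, 84)

Answer: (3, 144, 84)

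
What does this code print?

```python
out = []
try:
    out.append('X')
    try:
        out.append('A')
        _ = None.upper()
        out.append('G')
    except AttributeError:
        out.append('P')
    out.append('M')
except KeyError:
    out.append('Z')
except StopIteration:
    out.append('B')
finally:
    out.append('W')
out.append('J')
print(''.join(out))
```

Execution trace: 'X' (try body) → 'A' (inner try body) → 'P' (inner except AttributeError) → 'M' (try body, no exception) → 'W' (finally) → 'J' (after the try/except). Output: XAPMWJ

Answer: XAPMWJ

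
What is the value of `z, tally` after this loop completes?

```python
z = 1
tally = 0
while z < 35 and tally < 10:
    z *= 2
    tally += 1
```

Double until >= 35 or 10 iterations
`z, tally` takes the values: (1, 0) → (2, 0) → (2, 1) → (4, 1) → (4, 2) → (8, 2) → (8, 3) → (16, 3) → (16, 4) → (32, 4) → (32, 5) → (64, 5) → (64, 6)

Answer: 64, 6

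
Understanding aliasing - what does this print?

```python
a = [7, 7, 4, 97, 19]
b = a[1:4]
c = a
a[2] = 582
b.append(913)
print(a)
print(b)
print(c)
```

Key concept: slice vs alias.
Step by step:
`a = [7, 7, 4, 97, 19]` → a = [7, 7, 4, 97, 19]
`b = a[1:4]` → b = [7, 4, 97]
`c = a` → c = [7, 7, 4, 97, 19] (same object as a)
`a[2] = 582` → a = [7, 7, 582, 97, 19] (same object as c); c = [7, 7, 582, 97, 19] (same object as a)
`b.append(913)` → b = [7, 4, 97, 913]
`print(a)` → prints [7, 7, 582, 97, 19]
`print(b)` → prints [7, 4, 97, 913]
`print(c)` → prints [7, 7, 582, 97, 19]

Answer:
[7, 7, 582, 97, 19]
[7, 4, 97, 913]
[7, 7, 582, 97, 19]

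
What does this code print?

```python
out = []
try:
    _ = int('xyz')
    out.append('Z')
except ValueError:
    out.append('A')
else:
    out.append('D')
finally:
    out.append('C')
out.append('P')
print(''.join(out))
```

Execution trace: 'A' (except ValueError) → 'C' (finally) → 'P' (after the try/except). Output: ACP

Answer: ACP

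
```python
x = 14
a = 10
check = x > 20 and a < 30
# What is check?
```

Trace:
`x = 14` → x = 14
`a = 10` → a = 10
`check = x > 20 and a < 30` → check = False
So check = False

Answer: False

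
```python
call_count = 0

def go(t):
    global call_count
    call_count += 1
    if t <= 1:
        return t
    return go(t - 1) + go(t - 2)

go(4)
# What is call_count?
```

Calls(t) = 1 + Calls(t-1) + Calls(t-2); Calls(0)=Calls(1)=1. For t=4 this gives 9.

Answer: 9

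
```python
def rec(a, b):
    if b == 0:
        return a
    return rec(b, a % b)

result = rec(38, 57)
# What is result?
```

rec(38, 57) -> rec(57, 38) -> rec(38, 19) -> rec(19, 0) -> 19

Answer: 19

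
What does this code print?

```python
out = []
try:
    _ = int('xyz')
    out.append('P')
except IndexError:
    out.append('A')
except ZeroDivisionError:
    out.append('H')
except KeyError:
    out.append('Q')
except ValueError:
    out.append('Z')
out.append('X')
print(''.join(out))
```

Execution trace: 'Z' (except ValueError) → 'X' (after the try/except). Output: ZX

Answer: ZX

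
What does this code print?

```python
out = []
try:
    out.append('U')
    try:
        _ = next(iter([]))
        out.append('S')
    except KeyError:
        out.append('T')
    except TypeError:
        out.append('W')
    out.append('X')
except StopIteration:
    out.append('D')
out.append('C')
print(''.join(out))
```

Execution trace: 'U' (try body) → 'D' (except StopIteration) → 'C' (after the try/except). Output: UDC

Answer: UDC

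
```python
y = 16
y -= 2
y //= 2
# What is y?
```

Trace:
`y = 16` → y = 16
`y -= 2` → y = 14
`y //= 2` → y = 7
So y = 7

Answer: 7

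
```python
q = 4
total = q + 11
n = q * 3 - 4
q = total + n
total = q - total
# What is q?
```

Trace:
`q = 4` → q = 4
`total = q + 11` → total = 15
`n = q * 3 - 4` → n = 8
`q = total + n` → q = 23
`total = q - total` → total = 8
So q = 23

Answer: 23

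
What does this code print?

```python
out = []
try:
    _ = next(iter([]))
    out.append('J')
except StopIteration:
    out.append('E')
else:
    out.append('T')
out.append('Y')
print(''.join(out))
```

Execution trace: 'E' (except StopIteration) → 'Y' (after the try/except). Output: EY

Answer: EY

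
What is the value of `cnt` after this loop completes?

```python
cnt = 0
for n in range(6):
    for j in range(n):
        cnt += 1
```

Triangle number: 0+1+2+...+5
`cnt` takes the values: 0 → 1 → 2 → 3 → 4 → 5 → 6 → 7 → 8 → 9 → 10 → 11 → 12 → 13 → 14 → 15

Answer: 15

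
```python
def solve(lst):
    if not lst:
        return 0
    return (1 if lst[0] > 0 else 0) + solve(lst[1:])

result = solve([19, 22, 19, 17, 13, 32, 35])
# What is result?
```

Count of positive elements in [19, 22, 19, 17, 13, 32, 35] = 7

Answer: 7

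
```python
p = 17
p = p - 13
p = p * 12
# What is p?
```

Trace:
`p = 17` → p = 17
`p = p - 13` → p = 4
`p = p * 12` → p = 48
So p = 48

Answer: 48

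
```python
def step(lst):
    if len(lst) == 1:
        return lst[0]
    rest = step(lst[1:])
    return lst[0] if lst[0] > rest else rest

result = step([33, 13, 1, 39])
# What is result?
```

Recursive max over [33, 13, 1, 39] = 39

Answer: 39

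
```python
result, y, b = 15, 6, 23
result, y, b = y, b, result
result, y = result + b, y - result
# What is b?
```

Trace:
`result, y, b = 15, 6, 23` → result = 15; y = 6; b = 23
`result, y, b = y, b, result` → result = 6; y = 23; b = 15
`result, y = result + b, y - result` → result = 21; y = 17
So b = 15

Answer: 15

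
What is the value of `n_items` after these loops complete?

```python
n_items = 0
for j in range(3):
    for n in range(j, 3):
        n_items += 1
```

Upper triangle: 3 + 2 + ... + 1
`n_items` takes the values: 0 → 1 → 2 → 3 → 4 → 5 → 6

Answer: 6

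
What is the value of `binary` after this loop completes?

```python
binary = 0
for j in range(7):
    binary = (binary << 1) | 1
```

Build 7 consecutive 1-bits: 0b1111111
`binary` takes the values: 0 → 1 → 3 → 7 → 15 → 31 → 63 → 127

Answer: 127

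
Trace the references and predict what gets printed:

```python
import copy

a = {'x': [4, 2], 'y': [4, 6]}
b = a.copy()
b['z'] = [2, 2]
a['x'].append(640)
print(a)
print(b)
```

Key concept: shallow copy of dict with mutable values.
Step by step:
`a = {'x': [4, 2], 'y': [4, 6]}` → a = {'x': [4, 2], 'y': [4, 6]}
`b = a.copy()` → b = {'x': [4, 2], 'y': [4, 6]}
`b['z'] = [2, 2]` → b = {'x': [4, 2], 'y': [4, 6], 'z': [2, 2]}
`a['x'].append(640)` → a = {'x': [4, 2, 640], 'y': [4, 6]}; b = {'x': [4, 2, 640], 'y': [4, 6], 'z': [2, 2]}
`print(a)` → prints {'x': [4, 2, 640], 'y': [4, 6]}
`print(b)` → prints {'x': [4, 2, 640], 'y': [4, 6], 'z': [2, 2]}

Answer:
{'x': [4, 2, 640], 'y': [4, 6]}
{'x': [4, 2, 640], 'y': [4, 6], 'z': [2, 2]}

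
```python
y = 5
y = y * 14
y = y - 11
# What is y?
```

Trace:
`y = 5` → y = 5
`y = y * 14` → y = 70
`y = y - 11` → y = 59
So y = 59

Answer: 59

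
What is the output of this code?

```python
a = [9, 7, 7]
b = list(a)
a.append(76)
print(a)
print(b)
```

Key concept: list() constructor creates copy.
Step by step:
`a = [9, 7, 7]` → a = [9, 7, 7]
`b = list(a)` → b = [9, 7, 7]
`a.append(76)` → a = [9, 7, 7, 76]
`print(a)` → prints [9, 7, 7, 76]
`print(b)` → prints [9, 7, 7]

Answer:
[9, 7, 7, 76]
[9, 7, 7]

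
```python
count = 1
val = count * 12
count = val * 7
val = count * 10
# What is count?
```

Trace:
`count = 1` → count = 1
`val = count * 12` → val = 12
`count = val * 7` → count = 84
`val = count * 10` → val = 840
So count = 84

Answer: 84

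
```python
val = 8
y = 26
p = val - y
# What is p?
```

Trace:
`val = 8` → val = 8
`y = 26` → y = 26
`p = val - y` → p = -18
So p = -18

Answer: -18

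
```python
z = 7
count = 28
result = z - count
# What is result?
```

Trace:
`z = 7` → z = 7
`count = 28` → count = 28
`result = z - count` → result = -21
So result = -21

Answer: -21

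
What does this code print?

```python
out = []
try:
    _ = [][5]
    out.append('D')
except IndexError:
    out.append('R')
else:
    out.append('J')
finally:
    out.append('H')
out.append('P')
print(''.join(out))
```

Execution trace: 'R' (except IndexError) → 'H' (finally) → 'P' (after the try/except). Output: RHP

Answer: RHP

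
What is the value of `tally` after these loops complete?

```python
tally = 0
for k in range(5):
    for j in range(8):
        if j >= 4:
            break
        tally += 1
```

Inner breaks at 4, outer runs 5 times
`tally` takes the values: 0 → 1 → 2 → 3 → 4 → 5 → 6 → 7 → 8 → 9 → 10 → 11 → 12 → 13 → 14 → 15 → 16 → 17 → 18 → 19 → 20

Answer: 20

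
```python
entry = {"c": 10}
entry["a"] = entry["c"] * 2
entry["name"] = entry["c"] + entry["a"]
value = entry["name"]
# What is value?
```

Trace:
`entry = {"c": 10}` → entry = {'c': 10}
`entry["a"] = entry["c"] * 2` → entry = {'c': 10, 'a': 20}
`entry["name"] = entry["c"] + entry["a"]` → entry = {'c': 10, 'a': 20, 'name': 30}
`value = entry["name"]` → value = 30
So value = 30

Answer: 30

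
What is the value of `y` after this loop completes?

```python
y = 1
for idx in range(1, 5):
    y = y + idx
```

Start at 1, add 1 through 4
`y` takes the values: 1 → 2 → 4 → 7 → 11

Answer: 11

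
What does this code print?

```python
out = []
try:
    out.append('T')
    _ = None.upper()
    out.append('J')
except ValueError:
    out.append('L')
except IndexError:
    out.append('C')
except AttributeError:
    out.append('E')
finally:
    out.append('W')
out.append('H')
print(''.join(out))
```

Execution trace: 'T' (try body) → 'E' (except AttributeError) → 'W' (finally) → 'H' (after the try/except). Output: TEWH

Answer: TEWH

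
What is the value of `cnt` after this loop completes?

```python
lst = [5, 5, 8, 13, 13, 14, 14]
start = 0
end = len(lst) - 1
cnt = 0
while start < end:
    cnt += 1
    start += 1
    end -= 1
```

Iterations until pointers meet (list length 7)
`cnt` takes the values: 0 → 1 → 2 → 3

Answer: 3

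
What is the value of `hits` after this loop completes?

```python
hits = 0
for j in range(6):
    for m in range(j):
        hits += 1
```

Triangle number: 0+1+2+...+5
`hits` takes the values: 0 → 1 → 2 → 3 → 4 → 5 → 6 → 7 → 8 → 9 → 10 → 11 → 12 → 13 → 14 → 15

Answer: 15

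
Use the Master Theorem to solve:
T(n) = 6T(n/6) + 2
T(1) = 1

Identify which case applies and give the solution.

a=6, b=6, f(n)=2. log_6(6) = 1. Since c=0 < 1, Case 1 applies: T(n) = Θ(n^log_b(a)) = O(n).

Answer: O(n) - Case 1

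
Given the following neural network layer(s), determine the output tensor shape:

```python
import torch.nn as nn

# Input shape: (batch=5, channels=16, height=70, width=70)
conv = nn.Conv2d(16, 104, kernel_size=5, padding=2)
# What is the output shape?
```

Input: (5, 16, 70, 70) -> Output: (5, 104, 70, 70)

Answer: (5, 104, 70, 70)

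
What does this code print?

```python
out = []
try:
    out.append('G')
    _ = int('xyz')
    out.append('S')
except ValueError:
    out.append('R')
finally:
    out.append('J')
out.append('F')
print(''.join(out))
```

Execution trace: 'G' (try body) → 'R' (except ValueError) → 'J' (finally) → 'F' (after the try/except). Output: GRJF

Answer: GRJF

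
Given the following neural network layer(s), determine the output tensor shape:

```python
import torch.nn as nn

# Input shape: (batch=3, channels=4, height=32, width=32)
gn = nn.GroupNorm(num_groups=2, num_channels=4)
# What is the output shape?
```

Input: (3, 4, 32, 32) -> Output: (3, 4, 32, 32)

Answer: (3, 4, 32, 32)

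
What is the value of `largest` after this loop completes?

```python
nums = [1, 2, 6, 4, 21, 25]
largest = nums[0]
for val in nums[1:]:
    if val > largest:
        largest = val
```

Maximum of [1, 2, 6, 4, 21, 25]
`largest` takes the values: 1 → 2 → 6 → 21 → 25

Answer: 25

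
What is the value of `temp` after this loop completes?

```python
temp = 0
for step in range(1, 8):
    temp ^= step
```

XOR of 1 to 7
`temp` takes the values: 0 → 1 → 3 → 0 → 4 → 1 → 7 → 0

Answer: 0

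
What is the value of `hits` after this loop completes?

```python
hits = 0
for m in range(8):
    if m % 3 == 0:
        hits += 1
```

Count numbers divisible by 3 in range(8)
`hits` takes the values: 0 → 1 → 2 → 3

Answer: 3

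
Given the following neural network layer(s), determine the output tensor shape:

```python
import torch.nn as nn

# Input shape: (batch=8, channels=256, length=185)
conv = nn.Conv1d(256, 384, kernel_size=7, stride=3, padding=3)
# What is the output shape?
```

Input: (8, 256, 185) -> Output: (8, 384, 62)

Answer: (8, 384, 62)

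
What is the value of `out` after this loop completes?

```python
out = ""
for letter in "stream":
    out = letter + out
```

Reverse 'stream'
`out` takes the values: "" → "s" → "ts" → "rts" → "erts" → "aerts" → "maerts"

Answer: "maerts"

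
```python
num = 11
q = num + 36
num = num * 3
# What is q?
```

Trace:
`num = 11` → num = 11
`q = num + 36` → q = 47
`num = num * 3` → num = 33
So q = 47

Answer: 47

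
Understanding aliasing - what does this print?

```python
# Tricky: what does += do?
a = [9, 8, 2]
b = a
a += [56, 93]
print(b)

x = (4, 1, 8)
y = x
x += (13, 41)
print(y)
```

Key concept: += behavior differs for mutable vs immutable.
Step by step:
`a = [9, 8, 2]` → a = [9, 8, 2]
`b = a` → b = [9, 8, 2] (same object as a)
`a += [56, 93]` → a = [9, 8, 2, 56, 93] (same object as b); b = [9, 8, 2, 56, 93] (same object as a)
`print(b)` → prints [9, 8, 2, 56, 93]
`x = (4, 1, 8)` → x = (4, 1, 8)
`y = x` → y = (4, 1, 8)
`x += (13, 41)` → x = (4, 1, 8, 13, 41)
`print(y)` → prints (4, 1, 8)

Answer:
[9, 8, 2, 56, 93]
(4, 1, 8)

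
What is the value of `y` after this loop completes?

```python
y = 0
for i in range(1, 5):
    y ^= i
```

XOR of 1 to 4
`y` takes the values: 0 → 1 → 3 → 0 → 4

Answer: 4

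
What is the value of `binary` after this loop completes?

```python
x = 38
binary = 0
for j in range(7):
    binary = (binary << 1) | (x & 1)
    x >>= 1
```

Reverse lowest 7 bits of 38
`binary` takes the values: 0 → 1 → 3 → 6 → 12 → 25 → 50

Answer: 50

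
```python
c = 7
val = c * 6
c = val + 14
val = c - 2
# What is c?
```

Trace:
`c = 7` → c = 7
`val = c * 6` → val = 42
`c = val + 14` → c = 56
`val = c - 2` → val = 54
So c = 56

Answer: 56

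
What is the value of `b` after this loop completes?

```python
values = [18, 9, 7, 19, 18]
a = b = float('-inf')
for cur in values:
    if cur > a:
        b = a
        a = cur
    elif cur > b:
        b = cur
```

Second largest (with repeats) in [18, 9, 7, 19, 18]
`b` takes the values: -inf → 9 → 18

Answer: 18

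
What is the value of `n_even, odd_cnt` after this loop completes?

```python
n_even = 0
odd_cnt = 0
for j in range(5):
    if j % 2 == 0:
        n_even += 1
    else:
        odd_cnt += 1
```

Count evens and odds in range(5)
`n_even, odd_cnt` takes the values: (0, 0) → (1, 0) → (1, 1) → (2, 1) → (2, 2) → (3, 2)

Answer: 3, 2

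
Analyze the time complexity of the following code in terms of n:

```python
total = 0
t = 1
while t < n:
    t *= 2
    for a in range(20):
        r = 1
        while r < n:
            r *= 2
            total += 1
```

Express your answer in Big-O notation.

Each loop level contributes: log n × 1 × log n. Multiplying the contributions gives O(log² n).

Answer: O(log² n)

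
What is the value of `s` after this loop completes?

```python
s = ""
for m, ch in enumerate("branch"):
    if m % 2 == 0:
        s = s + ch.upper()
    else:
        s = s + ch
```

Uppercase even positions in 'branch'
`s` takes the values: "" → "B" → "Br" → "BrA" → "BrAn" → "BrAnC" → "BrAnCh"

Answer: "BrAnCh"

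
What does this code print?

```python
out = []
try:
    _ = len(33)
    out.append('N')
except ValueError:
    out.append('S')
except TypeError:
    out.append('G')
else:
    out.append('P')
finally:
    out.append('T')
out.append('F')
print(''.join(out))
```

Execution trace: 'G' (except TypeError) → 'T' (finally) → 'F' (after the try/except). Output: GTF

Answer: GTF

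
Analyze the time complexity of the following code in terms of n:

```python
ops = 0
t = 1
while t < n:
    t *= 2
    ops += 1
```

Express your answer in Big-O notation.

Each loop level contributes: log n. Multiplying the contributions gives O(log n).

Answer: O(log n)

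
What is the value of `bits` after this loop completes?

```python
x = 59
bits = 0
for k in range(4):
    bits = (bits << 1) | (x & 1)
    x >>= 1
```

Reverse lowest 4 bits of 59
`bits` takes the values: 0 → 1 → 3 → 6 → 13

Answer: 13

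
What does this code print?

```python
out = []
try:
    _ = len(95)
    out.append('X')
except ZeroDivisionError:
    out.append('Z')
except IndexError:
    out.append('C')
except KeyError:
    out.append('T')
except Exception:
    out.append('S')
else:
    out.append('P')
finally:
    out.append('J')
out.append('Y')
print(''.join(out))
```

Execution trace: 'S' (except Exception) → 'J' (finally) → 'Y' (after the try/except). Output: SJY

Answer: SJY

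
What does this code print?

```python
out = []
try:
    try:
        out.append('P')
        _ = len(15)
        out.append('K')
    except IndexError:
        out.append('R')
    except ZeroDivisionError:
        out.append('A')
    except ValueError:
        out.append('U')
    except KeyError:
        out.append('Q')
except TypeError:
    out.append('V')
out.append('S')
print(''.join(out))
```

Execution trace: 'P' (try body) → 'V' (outer except TypeError) → 'S' (after the try/except). Output: PVS

Answer: PVS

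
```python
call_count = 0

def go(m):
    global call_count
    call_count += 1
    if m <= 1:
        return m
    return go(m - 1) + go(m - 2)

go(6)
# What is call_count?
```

Calls(m) = 1 + Calls(m-1) + Calls(m-2); Calls(0)=Calls(1)=1. For m=6 this gives 25.

Answer: 25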